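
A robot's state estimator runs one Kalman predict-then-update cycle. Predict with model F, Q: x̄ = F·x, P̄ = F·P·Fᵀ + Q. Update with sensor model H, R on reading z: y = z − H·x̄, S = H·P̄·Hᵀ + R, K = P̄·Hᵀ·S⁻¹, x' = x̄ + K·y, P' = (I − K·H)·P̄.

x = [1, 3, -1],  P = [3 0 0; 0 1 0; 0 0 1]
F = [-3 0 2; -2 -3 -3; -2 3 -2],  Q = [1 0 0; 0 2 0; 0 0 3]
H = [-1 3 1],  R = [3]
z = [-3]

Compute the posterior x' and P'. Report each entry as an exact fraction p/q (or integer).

x' = [-1399/305, -1789/305, 3032/305]
P' = [9436/305 1986/305 3532/305; 1986/305 1111/305 -1068/305; 3532/305 -1068/305 6859/305]

x̄ = F·x = [-5, -8, 9]
P̄ = F·P·Fᵀ + Q = [32 12 14; 12 32 9; 14 9 28]
y = z − H·x̄ = [7]
S = H·P̄·Hᵀ + R = [305]
K = P̄·Hᵀ·S⁻¹ = [18/305; 93/305; 41/305]
x' = x̄ + K·y = [-1399/305, -1789/305, 3032/305]
P' = (I − K·H)·P̄ = [9436/305 1986/305 3532/305; 1986/305 1111/305 -1068/305; 3532/305 -1068/305 6859/305]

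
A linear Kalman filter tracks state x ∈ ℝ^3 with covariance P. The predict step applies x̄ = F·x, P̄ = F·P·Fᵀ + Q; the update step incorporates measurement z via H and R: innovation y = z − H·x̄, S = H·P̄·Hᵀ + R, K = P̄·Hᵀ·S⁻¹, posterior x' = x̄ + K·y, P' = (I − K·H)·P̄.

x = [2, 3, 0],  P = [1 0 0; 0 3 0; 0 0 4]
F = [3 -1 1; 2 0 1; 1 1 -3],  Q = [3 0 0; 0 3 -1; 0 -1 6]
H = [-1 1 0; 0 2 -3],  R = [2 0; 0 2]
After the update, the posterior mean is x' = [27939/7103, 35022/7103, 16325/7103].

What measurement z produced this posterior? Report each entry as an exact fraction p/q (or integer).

z = [1, 3]

x̄ = F·x = [3, 4, 5]
P̄ = F·P·Fᵀ + Q = [19 10 -12; 10 11 -11; -12 -11 46]
S = H·P̄·Hᵀ + R = [12 -1; -1 592]
K = P̄·Hᵀ·S⁻¹ = [-5272/7103 663/7103; 647/7103 661/7103; 432/7103 -1919/7103]
x' − x̄ = [6630/7103, 6610/7103, -19190/7103] = K·y
y = (KᵀK)⁻¹·Kᵀ·(x' − x̄) = [0, 10]
z = y + H·x̄ = [0, 10] + [1, -7] = [1, 3]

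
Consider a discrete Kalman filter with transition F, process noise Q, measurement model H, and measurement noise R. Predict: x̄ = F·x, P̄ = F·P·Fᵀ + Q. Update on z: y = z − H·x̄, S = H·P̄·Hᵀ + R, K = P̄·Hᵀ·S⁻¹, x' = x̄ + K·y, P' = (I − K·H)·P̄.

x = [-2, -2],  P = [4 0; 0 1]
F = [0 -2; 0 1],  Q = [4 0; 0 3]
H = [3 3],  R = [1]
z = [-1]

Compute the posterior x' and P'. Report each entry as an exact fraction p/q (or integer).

x̄ = F·x = [4, -2]
P̄ = F·P·Fᵀ + Q = [8 -2; -2 4]
y = z − H·x̄ = [-7]
S = H·P̄·Hᵀ + R = [73]
K = P̄·Hᵀ·S⁻¹ = [18/73; 6/73]
x' = x̄ + K·y = [166/73, -188/73]
P' = (I − K·H)·P̄ = [260/73 -254/73; -254/73 256/73]

x' = [166/73, -188/73]
P' = [260/73 -254/73; -254/73 256/73]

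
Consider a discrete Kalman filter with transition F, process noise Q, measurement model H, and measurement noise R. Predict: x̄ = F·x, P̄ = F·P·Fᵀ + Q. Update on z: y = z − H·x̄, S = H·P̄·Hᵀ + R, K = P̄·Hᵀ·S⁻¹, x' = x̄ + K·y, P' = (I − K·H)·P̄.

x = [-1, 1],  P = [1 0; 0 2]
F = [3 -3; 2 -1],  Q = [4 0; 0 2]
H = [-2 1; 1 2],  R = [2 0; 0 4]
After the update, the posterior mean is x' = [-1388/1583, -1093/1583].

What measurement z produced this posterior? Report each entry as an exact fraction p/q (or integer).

z = [1, -2]

x̄ = F·x = [-6, -3]
P̄ = F·P·Fᵀ + Q = [31 12; 12 8]
S = H·P̄·Hᵀ + R = [86 -82; -82 115]
K = P̄·Hᵀ·S⁻¹ = [-620/1583 315/1583; 228/1583 548/1583]
x' − x̄ = [8110/1583, 3656/1583] = K·y
y = (KᵀK)⁻¹·Kᵀ·(x' − x̄) = [-8, 10]
z = y + H·x̄ = [-8, 10] + [9, -12] = [1, -2]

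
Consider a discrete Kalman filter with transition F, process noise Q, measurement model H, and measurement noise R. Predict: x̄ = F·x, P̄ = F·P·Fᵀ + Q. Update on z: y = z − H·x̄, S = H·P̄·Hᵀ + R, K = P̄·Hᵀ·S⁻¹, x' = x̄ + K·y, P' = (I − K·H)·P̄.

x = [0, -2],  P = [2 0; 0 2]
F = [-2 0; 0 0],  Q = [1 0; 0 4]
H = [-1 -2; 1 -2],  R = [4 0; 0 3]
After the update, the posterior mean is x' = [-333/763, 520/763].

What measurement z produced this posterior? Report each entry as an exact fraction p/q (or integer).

z = [-1, -2]

x̄ = F·x = [0, 0]
P̄ = F·P·Fᵀ + Q = [9 0; 0 4]
S = H·P̄·Hᵀ + R = [29 7; 7 28]
K = P̄·Hᵀ·S⁻¹ = [-45/109 324/763; -24/109 -176/763]
x' − x̄ = [-333/763, 520/763] = K·y
y = (KᵀK)⁻¹·Kᵀ·(x' − x̄) = [-1, -2]
z = y + H·x̄ = [-1, -2] + [0, 0] = [-1, -2]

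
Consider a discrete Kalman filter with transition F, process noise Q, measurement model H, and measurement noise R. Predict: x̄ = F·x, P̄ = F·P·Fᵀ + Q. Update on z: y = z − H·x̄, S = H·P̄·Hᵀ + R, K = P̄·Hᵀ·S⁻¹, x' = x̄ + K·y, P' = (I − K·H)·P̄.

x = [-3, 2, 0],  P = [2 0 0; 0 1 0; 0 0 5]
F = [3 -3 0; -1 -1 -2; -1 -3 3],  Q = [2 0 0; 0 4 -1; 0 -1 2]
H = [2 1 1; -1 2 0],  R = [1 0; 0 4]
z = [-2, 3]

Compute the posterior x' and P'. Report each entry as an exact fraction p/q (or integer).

x̄ = F·x = [-15, 1, -3]
P̄ = F·P·Fᵀ + Q = [29 -3 3; -3 27 -26; 3 -26 58]
y = z − H·x̄ = [30, -14]
S = H·P̄·Hᵀ + R = [150 -68; -68 153]
K = P̄·Hᵀ·S⁻¹ = [191/539 -653/9163; 183/1078 4105/9163; 61/539 -2833/9163]
x' = x̄ + K·y = [-30893/9163, -1642/9163, 43283/9163]
P' = (I − K·H)·P̄ = [54546/9163 25967/9163 -131812/9163; 25967/9163 42387/18326 -71572/9163; -131812/9163 -71572/9163 336233/9163]

x' = [-30893/9163, -1642/9163, 43283/9163]
P' = [54546/9163 25967/9163 -131812/9163; 25967/9163 42387/18326 -71572/9163; -131812/9163 -71572/9163 336233/9163]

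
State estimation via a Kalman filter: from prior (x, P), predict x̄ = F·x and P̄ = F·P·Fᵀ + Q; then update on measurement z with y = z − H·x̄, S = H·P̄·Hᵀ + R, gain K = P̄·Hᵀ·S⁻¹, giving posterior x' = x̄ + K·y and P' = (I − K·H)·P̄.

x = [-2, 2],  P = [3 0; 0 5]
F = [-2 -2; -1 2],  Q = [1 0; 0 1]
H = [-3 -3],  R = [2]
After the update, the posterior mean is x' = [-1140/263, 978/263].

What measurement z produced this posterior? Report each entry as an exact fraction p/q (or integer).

z = [2]

x̄ = F·x = [0, 6]
P̄ = F·P·Fᵀ + Q = [33 -14; -14 24]
S = H·P̄·Hᵀ + R = [263]
K = P̄·Hᵀ·S⁻¹ = [-57/263; -30/263]
x' − x̄ = [-1140/263, -600/263] = K·y
y = (KᵀK)⁻¹·Kᵀ·(x' − x̄) = [20]
z = y + H·x̄ = [20] + [-18] = [2]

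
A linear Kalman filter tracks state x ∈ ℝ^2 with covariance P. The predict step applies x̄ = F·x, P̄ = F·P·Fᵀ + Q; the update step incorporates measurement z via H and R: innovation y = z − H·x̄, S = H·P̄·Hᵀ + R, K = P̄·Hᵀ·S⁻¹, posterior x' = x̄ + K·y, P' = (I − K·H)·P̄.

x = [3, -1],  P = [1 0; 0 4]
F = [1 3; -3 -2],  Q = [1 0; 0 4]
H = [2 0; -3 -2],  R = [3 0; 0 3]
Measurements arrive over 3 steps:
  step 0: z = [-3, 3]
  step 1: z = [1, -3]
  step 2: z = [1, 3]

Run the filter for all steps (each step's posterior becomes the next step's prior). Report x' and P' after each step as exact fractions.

step 0: x' = [-7656/6835, -1866/6835], P' = [4818/6835 -6957/6835; -6957/6835 14808/6835]
step 1: x' = [1428023/13220512, 20782335/13220512], P' = [8084667/13220512 -10975005/13220512; -10975005/13220512 23675115/13220512]
step 2: x' = [296835302/416932717, -55145350359/21680501284], P' = [253677522/416932717 -344651778/416932717; -344651778/416932717 38739764145/21680501284]

step 0: x̄ = F·x = [0, -7]
step 0: P̄ = F·P·Fᵀ + Q = [38 -27; -27 29]
step 0: y = z − H·x̄ = [-3, -11]
step 0: S = H·P̄·Hᵀ + R = [155 -120; -120 137]
step 0: K = P̄·Hᵀ·S⁻¹ = [3212/6835 -36/1367; -4638/6835 -583/1367]
step 0: x' = x̄ + K·y = [-7656/6835, -1866/6835]
step 0: P' = (I − K·H)·P̄ = [4818/6835 -6957/6835; -6957/6835 14808/6835]
step 1: x̄ = F·x = [-13254/6835, 5340/1367]
step 1: P̄ = F·P·Fᵀ + Q = [103183/6835 -5355/1367; -5355/1367 9290/1367]
step 1: y = z − H·x̄ = [33343/6835, -6867/6835]
step 1: S = H·P̄·Hᵀ + R = [433237/6835 -511998/6835; -511998/6835 813652/6835]
step 1: K = P̄·Hᵀ·S⁻¹ = [2694889/6610256 -767997/13220512; -3658335/6610256 -4808405/13220512]
step 1: x' = x̄ + K·y = [1428023/13220512, 20782335/13220512]
step 1: P' = (I − K·H)·P̄ = [8084667/13220512 -10975005/13220512; -10975005/13220512 23675115/13220512]
step 2: x̄ = F·x = [15943757/3305128, -45848739/13220512]
step 2: P̄ = F·P·Fᵀ + Q = [10533199/826282 -11394909/3305128; -11394909/3305128 88644451/13220512]
step 2: y = z − H·x̄ = [-14291193/1652564, 69644571/6610256]
step 2: S = H·P̄·Hᵀ + R = [22305821/413141 -51804285/826282; -51804285/826282 341016091/3305128]
step 2: K = P̄·Hᵀ·S⁻¹ = [169118348/416932717 -23909670/416932717; -229767852/416932717 -3952308487/10840250642]
step 2: x' = x̄ + K·y = [296835302/416932717, -55145350359/21680501284]
step 2: P' = (I − K·H)·P̄ = [253677522/416932717 -344651778/416932717; -344651778/416932717 38739764145/21680501284]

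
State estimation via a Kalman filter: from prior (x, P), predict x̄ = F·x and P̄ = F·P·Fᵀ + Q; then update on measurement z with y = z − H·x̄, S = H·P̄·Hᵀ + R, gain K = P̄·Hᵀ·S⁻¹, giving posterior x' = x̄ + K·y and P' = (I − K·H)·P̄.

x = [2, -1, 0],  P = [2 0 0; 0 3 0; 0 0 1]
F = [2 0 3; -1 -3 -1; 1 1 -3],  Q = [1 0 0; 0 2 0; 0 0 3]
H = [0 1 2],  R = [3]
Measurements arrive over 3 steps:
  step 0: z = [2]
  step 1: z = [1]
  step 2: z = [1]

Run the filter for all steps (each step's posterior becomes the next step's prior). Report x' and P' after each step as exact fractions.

step 0: x' = [301/71, 55/71, 45/71], P' = [989/71 -225/71 87/71; -225/71 2016/71 -984/71; 87/71 -984/71 531/71]
step 1: x' = [21367/2241, -19441/2241, 10811/2241], P' = [1538746/15687 255656/15687 -137920/15687; 255656/15687 864538/15687 -449906/15687; -137920/15687 -449906/15687 245377/15687]
step 2: x' = [3709195/109048, -838151/327144, 569659/327144], P' = [1400592139/3271440 -76771597/3271440 38525849/3271440; -76771597/3271440 63196377/1090480 -33003669/1090480; 38525849/3271440 -33003669/1090480 18018513/1090480]

step 0: x̄ = F·x = [4, 1, 1]
step 0: P̄ = F·P·Fᵀ + Q = [18 -7 -5; -7 32 -8; -5 -8 17]
step 0: y = z − H·x̄ = [-1]
step 0: S = H·P̄·Hᵀ + R = [71]
step 0: K = P̄·Hᵀ·S⁻¹ = [-17/71; 16/71; 26/71]
step 0: x' = x̄ + K·y = [301/71, 55/71, 45/71]
step 0: P' = (I − K·H)·P̄ = [989/71 -225/71 87/71; -225/71 2016/71 -984/71; 87/71 -984/71 531/71]
step 1: x̄ = F·x = [737/71, -511/71, 221/71]
step 1: P̄ = F·P·Fᵀ + Q = [9850/71 6200/71 -6464/71; 6200/71 12726/71 -12242/71; -6464/71 -12242/71 12929/71]
step 1: y = z − H·x̄ = [140/71]
step 1: S = H·P̄·Hᵀ + R = [15687/71]
step 1: K = P̄·Hᵀ·S⁻¹ = [-6728/15687; -11758/15687; 13616/15687]
step 1: x' = x̄ + K·y = [21367/2241, -19441/2241, 10811/2241]
step 1: P' = (I − K·H)·P̄ = [1538746/15687 255656/15687 -137920/15687; 255656/15687 864538/15687 -449906/15687; -137920/15687 -449906/15687 245377/15687]
step 2: x̄ = F·x = [75167/2241, 35/3, -10169/747]
step 2: P̄ = F·P·Fᵀ + Q = [6724024/15687 -815/21 148151/5229; -815/21 3639/7 -3701/7; 148151/5229 -3701/7 966334/1743]
step 2: y = z − H·x̄ = [12370/747]
step 2: S = H·P̄·Hᵀ + R = [1090480/1743]
step 2: K = P̄·Hᵀ·S⁻¹ = [93367/3271440; -936987/1090480; 1011119/1090480]
step 2: x' = x̄ + K·y = [3709195/109048, -838151/327144, 569659/327144]
step 2: P' = (I − K·H)·P̄ = [1400592139/3271440 -76771597/3271440 38525849/3271440; -76771597/3271440 63196377/1090480 -33003669/1090480; 38525849/3271440 -33003669/1090480 18018513/1090480]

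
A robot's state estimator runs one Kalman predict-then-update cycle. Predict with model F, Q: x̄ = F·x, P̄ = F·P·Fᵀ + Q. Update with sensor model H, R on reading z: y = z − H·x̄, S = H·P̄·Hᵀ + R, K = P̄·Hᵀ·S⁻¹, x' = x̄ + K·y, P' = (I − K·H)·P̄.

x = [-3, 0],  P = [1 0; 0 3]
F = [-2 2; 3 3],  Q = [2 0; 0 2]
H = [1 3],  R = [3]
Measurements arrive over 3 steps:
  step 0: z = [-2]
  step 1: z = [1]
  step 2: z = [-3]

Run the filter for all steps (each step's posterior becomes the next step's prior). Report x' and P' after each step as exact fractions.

step 0: x̄ = F·x = [6, -9]
step 0: P̄ = F·P·Fᵀ + Q = [18 12; 12 38]
step 0: y = z − H·x̄ = [19]
step 0: S = H·P̄·Hᵀ + R = [435]
step 0: K = P̄·Hᵀ·S⁻¹ = [18/145; 42/145]
step 0: x' = x̄ + K·y = [1212/145, -507/145]
step 0: P' = (I − K·H)·P̄ = [1638/145 -528/145; -528/145 218/145]
step 1: x̄ = F·x = [-3438/145, 423/29]
step 1: P̄ = F·P·Fᵀ + Q = [11938/145 -1704/29; -1704/29 1498/29]
step 1: y = z − H·x̄ = [-2762/145]
step 1: S = H·P̄·Hᵀ + R = [28663/145]
step 1: K = P̄·Hᵀ·S⁻¹ = [-13622/28663; 13950/28663]
step 1: x' = x̄ + K·y = [-420134/28663, 152361/28663]
step 1: P' = (I − K·H)·P̄ = [1080138/28663 -373668/28663; -373668/28663 138506/28663]
step 2: x̄ = F·x = [1144990/28663, -803319/28663]
step 2: P̄ = F·P·Fᵀ + Q = [7921246/28663 -5649792/28663; -5649792/28663 4299098/28663]
step 2: y = z − H·x̄ = [1178978/28663]
step 2: S = H·P̄·Hᵀ + R = [12800365/28663]
step 2: K = P̄·Hᵀ·S⁻¹ = [-58246/82583; 7247502/12800365]
step 2: x' = x̄ + K·y = [903114/82583, -60640233/12800365]
step 2: P' = (I − K·H)·P̄ = [4476426/82583 -1550388/82583; -1550388/82583 87350882/12800365]

step 0: x' = [1212/145, -507/145], P' = [1638/145 -528/145; -528/145 218/145]
step 1: x' = [-420134/28663, 152361/28663], P' = [1080138/28663 -373668/28663; -373668/28663 138506/28663]
step 2: x' = [903114/82583, -60640233/12800365], P' = [4476426/82583 -1550388/82583; -1550388/82583 87350882/12800365]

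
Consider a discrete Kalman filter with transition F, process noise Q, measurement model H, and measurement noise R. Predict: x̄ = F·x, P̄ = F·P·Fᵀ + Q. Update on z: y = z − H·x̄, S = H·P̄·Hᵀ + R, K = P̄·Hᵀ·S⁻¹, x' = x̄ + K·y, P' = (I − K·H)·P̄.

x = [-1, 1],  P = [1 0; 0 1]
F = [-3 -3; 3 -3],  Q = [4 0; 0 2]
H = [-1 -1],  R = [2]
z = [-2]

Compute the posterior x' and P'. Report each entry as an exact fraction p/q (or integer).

x̄ = F·x = [0, -6]
P̄ = F·P·Fᵀ + Q = [22 0; 0 20]
y = z − H·x̄ = [-8]
S = H·P̄·Hᵀ + R = [44]
K = P̄·Hᵀ·S⁻¹ = [-1/2; -5/11]
x' = x̄ + K·y = [4, -26/11]
P' = (I − K·H)·P̄ = [11 -10; -10 120/11]

x' = [4, -26/11]
P' = [11 -10; -10 120/11]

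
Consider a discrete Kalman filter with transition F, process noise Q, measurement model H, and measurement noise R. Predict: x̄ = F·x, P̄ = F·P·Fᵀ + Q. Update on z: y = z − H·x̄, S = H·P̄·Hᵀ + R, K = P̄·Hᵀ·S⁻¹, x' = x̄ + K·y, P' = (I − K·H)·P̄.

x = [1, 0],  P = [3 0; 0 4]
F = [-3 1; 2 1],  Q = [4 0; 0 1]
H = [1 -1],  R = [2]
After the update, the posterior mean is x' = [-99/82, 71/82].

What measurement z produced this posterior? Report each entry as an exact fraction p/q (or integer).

x̄ = F·x = [-3, 2]
P̄ = F·P·Fᵀ + Q = [35 -14; -14 17]
S = H·P̄·Hᵀ + R = [82]
K = P̄·Hᵀ·S⁻¹ = [49/82; -31/82]
x' − x̄ = [147/82, -93/82] = K·y
y = (KᵀK)⁻¹·Kᵀ·(x' − x̄) = [3]
z = y + H·x̄ = [3] + [-5] = [-2]

z = [-2]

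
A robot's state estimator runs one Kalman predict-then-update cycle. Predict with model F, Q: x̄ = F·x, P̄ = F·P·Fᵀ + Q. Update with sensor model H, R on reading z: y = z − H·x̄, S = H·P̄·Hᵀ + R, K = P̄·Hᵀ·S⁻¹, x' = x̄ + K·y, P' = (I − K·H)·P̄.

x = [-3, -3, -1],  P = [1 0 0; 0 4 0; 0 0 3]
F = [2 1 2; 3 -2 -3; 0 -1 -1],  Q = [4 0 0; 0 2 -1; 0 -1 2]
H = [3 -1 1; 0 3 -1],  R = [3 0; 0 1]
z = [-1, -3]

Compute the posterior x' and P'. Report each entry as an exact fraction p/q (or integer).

x̄ = F·x = [-11, 0, 4]
P̄ = F·P·Fᵀ + Q = [24 -20 -10; -20 54 16; -10 16 9]
y = z − H·x̄ = [28, 1]
S = H·P̄·Hᵀ + R = [310 -257; -257 400]
K = P̄·Hᵀ·S⁻¹ = [6650/19317 1858/19317; -1678/57951 20074/57951; -4777/57951 2581/57951]
x' = x̄ + K·y = [-8143/6439, -2990/6439, 11181/6439]
P' = (I − K·H)·P̄ = [3736/6439 -5908/19317 -19582/19317; -5908/19317 34106/57951 82244/57951; -19582/19317 82244/57951 244151/57951]

x' = [-8143/6439, -2990/6439, 11181/6439]
P' = [3736/6439 -5908/19317 -19582/19317; -5908/19317 34106/57951 82244/57951; -19582/19317 82244/57951 244151/57951]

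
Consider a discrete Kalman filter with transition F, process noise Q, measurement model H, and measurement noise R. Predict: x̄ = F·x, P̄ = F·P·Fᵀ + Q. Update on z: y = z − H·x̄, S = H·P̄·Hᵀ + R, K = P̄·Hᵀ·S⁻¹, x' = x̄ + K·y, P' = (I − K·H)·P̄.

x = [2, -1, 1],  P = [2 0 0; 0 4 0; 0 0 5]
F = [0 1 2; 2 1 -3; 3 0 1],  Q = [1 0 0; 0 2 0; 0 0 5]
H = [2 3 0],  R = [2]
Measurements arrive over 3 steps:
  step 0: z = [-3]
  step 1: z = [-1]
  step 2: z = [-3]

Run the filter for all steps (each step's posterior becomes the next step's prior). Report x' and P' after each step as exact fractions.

step 0: x' = [461/321, -625/321, 2192/321], P' = [7241/321 -4846/321 3518/321; -4846/321 3314/321 -2338/321; 3518/321 -2338/321 8867/321]
step 1: x' = [-21941/20885, 6851/20885, 354731/62655], P' = [717577/62655 -493942/62655 2103706/62655; -493942/62655 353542/62655 -1409146/62655; 2103706/62655 -1409146/62655 5982376/20885]
step 2: x' = [-11750882/22191759, -389539480/599177493, -3450705272/599177493], P' = [7732045/821917 -145189520/22191759 295941692/22191759; -145189520/22191759 2854748924/599177493 -5437157924/599177493; 295941692/22191759 -5437157924/599177493 66319640888/599177493]

step 0: x̄ = F·x = [1, 0, 7]
step 0: P̄ = F·P·Fᵀ + Q = [25 -26 10; -26 59 -3; 10 -3 28]
step 0: y = z − H·x̄ = [-5]
step 0: S = H·P̄·Hᵀ + R = [321]
step 0: K = P̄·Hᵀ·S⁻¹ = [-28/321; 125/321; 11/321]
step 0: x' = x̄ + K·y = [461/321, -625/321, 2192/321]
step 0: P' = (I − K·H)·P̄ = [7241/321 -4846/321 3518/321; -4846/321 3314/321 -2338/321; 3518/321 -2338/321 8867/321]
step 1: x̄ = F·x = [1253/107, -2093/107, 3575/321]
step 1: P̄ = F·P·Fᵀ + Q = [9917/107 -14390/107 7322/107; -14390/107 21717/107 -8219/107; 7322/107 -8219/107 96749/321]
step 1: y = z − H·x̄ = [3666/107]
step 1: S = H·P̄·Hᵀ + R = [62655/107]
step 1: K = P̄·Hᵀ·S⁻¹ = [-23336/62655; 36371/62655; -10013/62655]
step 1: x' = x̄ + K·y = [-21941/20885, 6851/20885, 354731/62655]
step 1: P' = (I − K·H)·P̄ = [717577/62655 -493942/62655 2103706/62655; -493942/62655 353542/62655 -1409146/62655; 2103706/62655 -1409146/62655 5982376/20885]
step 2: x̄ = F·x = [146003/12531, -391762/20885, 157262/62655]
step 2: P̄ = F·P·Fᵀ + Q = [4437875/4177 -19698628/12531 9125104/12531; -19698628/12531 146107948/62655 -67152836/62655; 9125104/12531 -67152836/62655 12446944/20885]
step 2: y = z − H·x̄ = [1877863/62655]
step 2: S = H·P̄·Hᵀ + R = [133150554/20885]
step 2: K = P̄·Hᵀ·S⁻¹ = [-3006355/7397253; 120668782/199725831; -55103734/199725831]
step 2: x' = x̄ + K·y = [-11750882/22191759, -389539480/599177493, -3450705272/599177493]
step 2: P' = (I − K·H)·P̄ = [7732045/821917 -145189520/22191759 295941692/22191759; -145189520/22191759 2854748924/599177493 -5437157924/599177493; 295941692/22191759 -5437157924/599177493 66319640888/599177493]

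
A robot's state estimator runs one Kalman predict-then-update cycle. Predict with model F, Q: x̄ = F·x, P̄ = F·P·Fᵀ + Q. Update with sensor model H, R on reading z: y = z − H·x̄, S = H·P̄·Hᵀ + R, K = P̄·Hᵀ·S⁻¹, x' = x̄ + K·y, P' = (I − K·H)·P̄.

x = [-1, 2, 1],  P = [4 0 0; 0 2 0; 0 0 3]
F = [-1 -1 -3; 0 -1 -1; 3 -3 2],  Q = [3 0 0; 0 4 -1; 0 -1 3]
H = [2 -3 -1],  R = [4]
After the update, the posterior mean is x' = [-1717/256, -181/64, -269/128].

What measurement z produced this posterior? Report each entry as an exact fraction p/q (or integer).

z = [-3]

x̄ = F·x = [-4, -3, -7]
P̄ = F·P·Fᵀ + Q = [36 11 -24; 11 9 -1; -24 -1 69]
S = H·P̄·Hᵀ + R = [256]
K = P̄·Hᵀ·S⁻¹ = [63/256; -1/64; -57/128]
x' − x̄ = [-693/256, 11/64, 627/128] = K·y
y = (KᵀK)⁻¹·Kᵀ·(x' − x̄) = [-11]
z = y + H·x̄ = [-11] + [8] = [-3]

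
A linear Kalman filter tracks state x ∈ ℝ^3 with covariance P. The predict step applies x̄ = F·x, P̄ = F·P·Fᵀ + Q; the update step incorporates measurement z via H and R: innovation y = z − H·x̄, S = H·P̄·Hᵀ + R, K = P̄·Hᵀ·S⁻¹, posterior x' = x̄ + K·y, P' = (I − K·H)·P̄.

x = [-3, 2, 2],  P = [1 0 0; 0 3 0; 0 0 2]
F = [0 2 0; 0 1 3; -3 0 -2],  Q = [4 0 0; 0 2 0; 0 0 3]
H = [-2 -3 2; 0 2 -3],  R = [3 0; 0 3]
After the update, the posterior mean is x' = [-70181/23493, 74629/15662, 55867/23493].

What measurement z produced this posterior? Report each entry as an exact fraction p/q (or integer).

z = [-3, 3]

x̄ = F·x = [4, 8, 5]
P̄ = F·P·Fᵀ + Q = [16 6 0; 6 23 -12; 0 -12 20]
S = H·P̄·Hᵀ + R = [570 -438; -438 419]
K = P̄·Hᵀ·S⁻¹ = [-7847/23493 -2510/7831; -2693/15662 125/7831; -2474/23493 -2432/7831]
x' − x̄ = [-164153/23493, -50667/15662, -61598/23493] = K·y
y = (KᵀK)⁻¹·Kᵀ·(x' − x̄) = [19, 2]
z = y + H·x̄ = [19, 2] + [-22, 1] = [-3, 3]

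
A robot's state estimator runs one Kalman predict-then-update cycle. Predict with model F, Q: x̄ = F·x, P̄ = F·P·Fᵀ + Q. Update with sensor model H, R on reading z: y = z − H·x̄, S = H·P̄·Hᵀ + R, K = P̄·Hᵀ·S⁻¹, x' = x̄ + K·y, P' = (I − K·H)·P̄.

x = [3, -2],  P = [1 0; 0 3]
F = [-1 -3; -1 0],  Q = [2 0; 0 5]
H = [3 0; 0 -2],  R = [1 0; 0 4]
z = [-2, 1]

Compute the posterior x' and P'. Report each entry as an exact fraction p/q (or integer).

x̄ = F·x = [3, -3]
P̄ = F·P·Fᵀ + Q = [30 1; 1 6]
y = z − H·x̄ = [-11, -5]
S = H·P̄·Hᵀ + R = [271 -6; -6 28]
K = P̄·Hᵀ·S⁻¹ = [627/1888 -1/3776; 3/1888 -1617/3776]
x' = x̄ + K·y = [-2461/3776, -3309/3776]
P' = (I − K·H)·P̄ = [209/1888 1/1888; 1/1888 1617/1888]

x' = [-2461/3776, -3309/3776]
P' = [209/1888 1/1888; 1/1888 1617/1888]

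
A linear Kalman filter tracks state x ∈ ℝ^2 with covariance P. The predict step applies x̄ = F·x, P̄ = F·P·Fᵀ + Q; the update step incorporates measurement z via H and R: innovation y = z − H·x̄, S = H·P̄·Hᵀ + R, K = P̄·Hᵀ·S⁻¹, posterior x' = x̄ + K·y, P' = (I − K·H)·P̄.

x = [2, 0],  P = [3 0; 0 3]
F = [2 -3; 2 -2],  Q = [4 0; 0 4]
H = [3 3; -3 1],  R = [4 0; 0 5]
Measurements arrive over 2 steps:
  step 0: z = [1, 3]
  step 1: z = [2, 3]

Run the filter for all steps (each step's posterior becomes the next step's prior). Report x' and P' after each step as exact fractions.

step 0: x' = [-10435/16877, 48458/50631], P' = [5252/16877 -3144/16877; -3144/16877 25184/50631]
step 1: x' = [-75207364/145511465, 150486178/145511465], P' = [44710456/145511465 -26530332/145511465; -26530332/145511465 71114104/145511465]

step 0: x̄ = F·x = [4, 4]
step 0: P̄ = F·P·Fᵀ + Q = [43 30; 30 28]
step 0: y = z − H·x̄ = [-23, 11]
step 0: S = H·P̄·Hᵀ + R = [1183 -483; -483 240]
step 0: K = P̄·Hᵀ·S⁻¹ = [1581/16877 -540/2411; 3938/16877 1528/7233]
step 0: x' = x̄ + K·y = [-10435/16877, 48458/50631]
step 0: P' = (I − K·H)·P̄ = [5252/16877 -3144/16877; -3144/16877 25184/50631]
step 1: x̄ = F·x = [-9904/2411, -159526/50631]
step 1: P̄ = F·P·Fᵀ + Q = [28828/2411 14688/2411; 14688/2411 441740/50631]
step 1: y = z − H·x̄ = [401264/16877, -312533/50631]
step 1: S = H·P̄·Hᵀ + R = [5059580/16877 -1991320/16877; -1991320/16877 4292699/50631]
step 1: K = P̄·Hᵀ·S⁻¹ = [13635093/145511465 -6426468/29102293; 33437829/145511465 6028204/29102293]
step 1: x' = x̄ + K·y = [-75207364/145511465, 150486178/145511465]
step 1: P' = (I − K·H)·P̄ = [44710456/145511465 -26530332/145511465; -26530332/145511465 71114104/145511465]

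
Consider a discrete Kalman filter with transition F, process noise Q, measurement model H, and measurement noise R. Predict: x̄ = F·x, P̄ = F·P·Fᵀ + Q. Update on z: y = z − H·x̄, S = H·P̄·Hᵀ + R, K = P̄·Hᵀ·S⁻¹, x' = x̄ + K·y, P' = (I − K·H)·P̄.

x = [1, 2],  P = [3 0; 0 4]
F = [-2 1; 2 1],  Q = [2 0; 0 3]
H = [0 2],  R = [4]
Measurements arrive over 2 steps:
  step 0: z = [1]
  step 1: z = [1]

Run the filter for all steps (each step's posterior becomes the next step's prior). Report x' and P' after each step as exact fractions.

step 0: x' = [7/5, 27/40], P' = [74/5 -2/5; -2/5 19/20]
step 1: x' = [1615/2502, 685/1251], P' = [11890/1251 -1165/1251; -1165/1251 1231/1251]

step 0: x̄ = F·x = [0, 4]
step 0: P̄ = F·P·Fᵀ + Q = [18 -8; -8 19]
step 0: y = z − H·x̄ = [-7]
step 0: S = H·P̄·Hᵀ + R = [80]
step 0: K = P̄·Hᵀ·S⁻¹ = [-1/5; 19/40]
step 0: x' = x̄ + K·y = [7/5, 27/40]
step 0: P' = (I − K·H)·P̄ = [74/5 -2/5; -2/5 19/20]
step 1: x̄ = F·x = [-17/8, 139/40]
step 1: P̄ = F·P·Fᵀ + Q = [255/4 -233/4; -233/4 1231/20]
step 1: y = z − H·x̄ = [-119/20]
step 1: S = H·P̄·Hᵀ + R = [1251/5]
step 1: K = P̄·Hᵀ·S⁻¹ = [-1165/2502; 1231/2502]
step 1: x' = x̄ + K·y = [1615/2502, 685/1251]
step 1: P' = (I − K·H)·P̄ = [11890/1251 -1165/1251; -1165/1251 1231/1251]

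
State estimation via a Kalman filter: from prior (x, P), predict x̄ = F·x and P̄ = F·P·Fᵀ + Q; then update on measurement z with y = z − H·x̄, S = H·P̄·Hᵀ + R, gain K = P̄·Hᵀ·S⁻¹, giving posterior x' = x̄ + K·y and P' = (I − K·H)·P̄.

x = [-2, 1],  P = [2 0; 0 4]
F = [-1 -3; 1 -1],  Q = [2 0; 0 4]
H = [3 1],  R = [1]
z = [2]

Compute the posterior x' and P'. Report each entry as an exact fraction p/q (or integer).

x' = [609/431, -973/431]
P' = [340/431 -890/431; -890/431 2710/431]

x̄ = F·x = [-1, -3]
P̄ = F·P·Fᵀ + Q = [40 10; 10 10]
y = z − H·x̄ = [8]
S = H·P̄·Hᵀ + R = [431]
K = P̄·Hᵀ·S⁻¹ = [130/431; 40/431]
x' = x̄ + K·y = [609/431, -973/431]
P' = (I − K·H)·P̄ = [340/431 -890/431; -890/431 2710/431]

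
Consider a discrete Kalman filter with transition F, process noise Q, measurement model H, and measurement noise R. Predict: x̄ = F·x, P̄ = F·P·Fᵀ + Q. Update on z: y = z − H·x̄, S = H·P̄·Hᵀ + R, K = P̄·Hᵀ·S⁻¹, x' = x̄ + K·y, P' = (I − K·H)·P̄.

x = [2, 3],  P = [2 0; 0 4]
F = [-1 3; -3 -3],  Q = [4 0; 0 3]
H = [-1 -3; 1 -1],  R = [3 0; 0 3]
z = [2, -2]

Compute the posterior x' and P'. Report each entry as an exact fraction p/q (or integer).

x' = [-193/105, -11/105]
P' = [62/35 -38/105; -38/105 13/35]

x̄ = F·x = [7, -15]
P̄ = F·P·Fᵀ + Q = [42 -30; -30 57]
y = z − H·x̄ = [-36, -24]
S = H·P̄·Hᵀ + R = [378 189; 189 162]
K = P̄·Hᵀ·S⁻¹ = [-8/35 32/45; -79/315 -11/45]
x' = x̄ + K·y = [-193/105, -11/105]
P' = (I − K·H)·P̄ = [62/35 -38/105; -38/105 13/35]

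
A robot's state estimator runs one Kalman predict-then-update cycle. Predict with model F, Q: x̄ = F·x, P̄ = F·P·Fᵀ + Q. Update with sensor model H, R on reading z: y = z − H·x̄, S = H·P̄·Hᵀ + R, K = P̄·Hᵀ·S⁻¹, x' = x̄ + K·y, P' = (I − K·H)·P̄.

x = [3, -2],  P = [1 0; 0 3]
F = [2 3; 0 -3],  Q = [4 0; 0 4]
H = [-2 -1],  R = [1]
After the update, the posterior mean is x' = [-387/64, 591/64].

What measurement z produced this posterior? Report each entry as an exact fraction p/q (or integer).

x̄ = F·x = [0, 6]
P̄ = F·P·Fᵀ + Q = [35 -27; -27 31]
S = H·P̄·Hᵀ + R = [64]
K = P̄·Hᵀ·S⁻¹ = [-43/64; 23/64]
x' − x̄ = [-387/64, 207/64] = K·y
y = (KᵀK)⁻¹·Kᵀ·(x' − x̄) = [9]
z = y + H·x̄ = [9] + [-6] = [3]

z = [3]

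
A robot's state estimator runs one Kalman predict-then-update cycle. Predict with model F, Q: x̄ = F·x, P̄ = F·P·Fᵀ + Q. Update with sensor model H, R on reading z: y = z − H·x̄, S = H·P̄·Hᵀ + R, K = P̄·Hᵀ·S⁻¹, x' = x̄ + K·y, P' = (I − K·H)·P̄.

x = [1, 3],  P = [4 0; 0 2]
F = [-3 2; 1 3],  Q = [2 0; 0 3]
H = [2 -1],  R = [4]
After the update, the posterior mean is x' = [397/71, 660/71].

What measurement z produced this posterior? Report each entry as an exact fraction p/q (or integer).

z = [2]

x̄ = F·x = [3, 10]
P̄ = F·P·Fᵀ + Q = [46 0; 0 25]
S = H·P̄·Hᵀ + R = [213]
K = P̄·Hᵀ·S⁻¹ = [92/213; -25/213]
x' − x̄ = [184/71, -50/71] = K·y
y = (KᵀK)⁻¹·Kᵀ·(x' − x̄) = [6]
z = y + H·x̄ = [6] + [-4] = [2]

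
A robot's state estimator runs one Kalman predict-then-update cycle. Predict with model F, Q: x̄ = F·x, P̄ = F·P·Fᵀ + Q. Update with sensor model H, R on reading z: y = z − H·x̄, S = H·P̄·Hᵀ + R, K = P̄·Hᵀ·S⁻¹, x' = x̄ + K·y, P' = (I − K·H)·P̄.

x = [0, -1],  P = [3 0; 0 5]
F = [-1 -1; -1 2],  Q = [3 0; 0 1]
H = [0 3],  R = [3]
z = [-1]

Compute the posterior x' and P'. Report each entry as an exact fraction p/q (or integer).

x̄ = F·x = [1, -2]
P̄ = F·P·Fᵀ + Q = [11 -7; -7 24]
y = z − H·x̄ = [5]
S = H·P̄·Hᵀ + R = [219]
K = P̄·Hᵀ·S⁻¹ = [-7/73; 24/73]
x' = x̄ + K·y = [38/73, -26/73]
P' = (I − K·H)·P̄ = [656/73 -7/73; -7/73 24/73]

x' = [38/73, -26/73]
P' = [656/73 -7/73; -7/73 24/73]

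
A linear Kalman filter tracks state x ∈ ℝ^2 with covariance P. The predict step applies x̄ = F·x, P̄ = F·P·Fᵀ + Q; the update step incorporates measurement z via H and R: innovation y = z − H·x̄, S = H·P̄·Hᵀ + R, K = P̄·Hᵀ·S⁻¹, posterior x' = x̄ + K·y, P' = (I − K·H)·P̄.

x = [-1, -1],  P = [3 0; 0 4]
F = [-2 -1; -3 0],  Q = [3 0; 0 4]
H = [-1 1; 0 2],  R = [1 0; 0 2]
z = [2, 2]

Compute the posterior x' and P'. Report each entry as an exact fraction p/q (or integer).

x̄ = F·x = [3, 3]
P̄ = F·P·Fᵀ + Q = [19 18; 18 31]
y = z − H·x̄ = [2, -4]
S = H·P̄·Hᵀ + R = [15 26; 26 126]
K = P̄·Hᵀ·S⁻¹ = [-531/607 283/607; 13/607 296/607]
x' = x̄ + K·y = [-373/607, 663/607]
P' = (I − K·H)·P̄ = [814/607 283/607; 283/607 296/607]

x' = [-373/607, 663/607]
P' = [814/607 283/607; 283/607 296/607]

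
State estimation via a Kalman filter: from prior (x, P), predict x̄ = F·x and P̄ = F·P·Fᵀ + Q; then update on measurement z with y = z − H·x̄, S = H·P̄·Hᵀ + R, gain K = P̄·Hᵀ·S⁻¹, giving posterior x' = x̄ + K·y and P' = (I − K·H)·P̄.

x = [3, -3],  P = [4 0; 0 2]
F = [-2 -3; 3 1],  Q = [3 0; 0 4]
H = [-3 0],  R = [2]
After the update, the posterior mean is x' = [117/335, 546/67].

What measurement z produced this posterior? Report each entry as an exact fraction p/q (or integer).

x̄ = F·x = [3, 6]
P̄ = F·P·Fᵀ + Q = [37 -30; -30 42]
S = H·P̄·Hᵀ + R = [335]
K = P̄·Hᵀ·S⁻¹ = [-111/335; 18/67]
x' − x̄ = [-888/335, 144/67] = K·y
y = (KᵀK)⁻¹·Kᵀ·(x' − x̄) = [8]
z = y + H·x̄ = [8] + [-9] = [-1]

z = [-1]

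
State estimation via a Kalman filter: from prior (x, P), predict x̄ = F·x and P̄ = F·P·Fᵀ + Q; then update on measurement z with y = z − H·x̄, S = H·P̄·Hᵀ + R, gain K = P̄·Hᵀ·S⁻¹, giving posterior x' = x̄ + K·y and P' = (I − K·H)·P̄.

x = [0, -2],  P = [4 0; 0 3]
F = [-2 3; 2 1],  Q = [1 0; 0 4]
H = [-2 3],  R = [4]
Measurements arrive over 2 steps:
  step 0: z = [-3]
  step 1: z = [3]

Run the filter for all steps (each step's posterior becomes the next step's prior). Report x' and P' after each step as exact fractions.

step 0: x̄ = F·x = [-6, -2]
step 0: P̄ = F·P·Fᵀ + Q = [44 -7; -7 23]
step 0: y = z − H·x̄ = [-9]
step 0: S = H·P̄·Hᵀ + R = [471]
step 0: K = P̄·Hᵀ·S⁻¹ = [-109/471; 83/471]
step 0: x' = x̄ + K·y = [-615/157, -563/157]
step 0: P' = (I − K·H)·P̄ = [8843/471 5750/471; 5750/471 3944/471]
step 1: x̄ = F·x = [-459/157, -1793/157]
step 1: P̄ = F·P·Fᵀ + Q = [2339/471 -180/157; -180/157 21400/157]
step 1: y = z − H·x̄ = [4932/157]
step 1: S = H·P̄·Hᵀ + R = [595520/471]
step 1: K = P̄·Hᵀ·S⁻¹ = [-3149/297760; 2421/7444]
step 1: x' = x̄ + K·y = [-242361/74440, -2240/1861]
step 1: P' = (I − K·H)·P̄ = [718289/148880 11919/3722; 11919/3722 4780/1861]

step 0: x' = [-615/157, -563/157], P' = [8843/471 5750/471; 5750/471 3944/471]
step 1: x' = [-242361/74440, -2240/1861], P' = [718289/148880 11919/3722; 11919/3722 4780/1861]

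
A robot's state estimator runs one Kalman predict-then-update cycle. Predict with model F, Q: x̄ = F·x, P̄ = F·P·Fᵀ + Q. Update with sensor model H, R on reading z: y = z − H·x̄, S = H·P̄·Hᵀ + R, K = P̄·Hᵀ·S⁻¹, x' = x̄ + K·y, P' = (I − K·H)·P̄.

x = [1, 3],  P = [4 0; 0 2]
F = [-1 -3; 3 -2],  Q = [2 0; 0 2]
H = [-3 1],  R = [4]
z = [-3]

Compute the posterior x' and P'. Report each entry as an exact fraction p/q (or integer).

x̄ = F·x = [-10, -3]
P̄ = F·P·Fᵀ + Q = [24 0; 0 46]
y = z − H·x̄ = [-30]
S = H·P̄·Hᵀ + R = [266]
K = P̄·Hᵀ·S⁻¹ = [-36/133; 23/133]
x' = x̄ + K·y = [-250/133, -1089/133]
P' = (I − K·H)·P̄ = [600/133 1656/133; 1656/133 5060/133]

x' = [-250/133, -1089/133]
P' = [600/133 1656/133; 1656/133 5060/133]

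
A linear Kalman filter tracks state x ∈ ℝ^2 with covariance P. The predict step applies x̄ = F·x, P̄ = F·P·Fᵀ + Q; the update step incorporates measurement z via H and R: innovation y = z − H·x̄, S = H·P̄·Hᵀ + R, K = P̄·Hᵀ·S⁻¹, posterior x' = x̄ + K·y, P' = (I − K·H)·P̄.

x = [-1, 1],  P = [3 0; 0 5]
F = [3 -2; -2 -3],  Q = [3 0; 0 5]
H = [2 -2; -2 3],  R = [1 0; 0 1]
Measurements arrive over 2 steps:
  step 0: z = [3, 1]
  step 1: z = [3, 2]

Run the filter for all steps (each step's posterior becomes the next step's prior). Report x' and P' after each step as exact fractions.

step 0: x' = [61417/12791, 44257/12791], P' = [38478/12791 29572/12791; 29572/12791 23710/12791]
step 1: x' = [15619597/4852700, 23624879/9705400], P' = [10721443/7279050 16328351/14558100; 16328351/14558100 27100657/29116200]

step 0: x̄ = F·x = [-5, -1]
step 0: P̄ = F·P·Fᵀ + Q = [50 12; 12 62]
step 0: y = z − H·x̄ = [11, -6]
step 0: S = H·P̄·Hᵀ + R = [353 -452; -452 615]
step 0: K = P̄·Hᵀ·S⁻¹ = [17812/12791 11760/12791; 11724/12791 11986/12791]
step 0: x' = x̄ + K·y = [61417/12791, 44257/12791]
step 0: P' = (I − K·H)·P̄ = [38478/12791 29572/12791; 29572/12791 23710/12791]
step 1: x̄ = F·x = [95737/12791, -255605/12791]
step 1: P̄ = F·P·Fᵀ + Q = [124651/12791 -236468/12791; -236468/12791 786121/12791]
step 1: y = z − H·x̄ = [-664311/12791, 983871/12791]
step 1: S = H·P̄·Hᵀ + R = [5547623/12791 -7580010/12791; -7580010/12791 10424100/12791]
step 1: K = P̄·Hᵀ·S⁻¹ = [340969/485270 6099281/14558100; 370403/970540 15988567/29116200]
step 1: x' = x̄ + K·y = [15619597/4852700, 23624879/9705400]
step 1: P' = (I − K·H)·P̄ = [10721443/7279050 16328351/14558100; 16328351/14558100 27100657/29116200]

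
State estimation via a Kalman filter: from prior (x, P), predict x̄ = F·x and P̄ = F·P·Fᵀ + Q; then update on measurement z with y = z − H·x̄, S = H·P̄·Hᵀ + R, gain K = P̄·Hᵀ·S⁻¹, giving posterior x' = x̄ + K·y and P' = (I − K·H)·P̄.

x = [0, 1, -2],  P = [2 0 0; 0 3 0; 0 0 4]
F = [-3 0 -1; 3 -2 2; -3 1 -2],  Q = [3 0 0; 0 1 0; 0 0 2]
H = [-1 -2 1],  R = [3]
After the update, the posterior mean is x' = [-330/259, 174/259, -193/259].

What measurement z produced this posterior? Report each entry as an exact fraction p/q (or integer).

z = [-1]

x̄ = F·x = [2, -6, 5]
P̄ = F·P·Fᵀ + Q = [25 -26 26; -26 47 -40; 26 -40 39]
S = H·P̄·Hᵀ + R = [259]
K = P̄·Hᵀ·S⁻¹ = [53/259; -108/259; 93/259]
x' − x̄ = [-848/259, 1728/259, -1488/259] = K·y
y = (KᵀK)⁻¹·Kᵀ·(x' − x̄) = [-16]
z = y + H·x̄ = [-16] + [15] = [-1]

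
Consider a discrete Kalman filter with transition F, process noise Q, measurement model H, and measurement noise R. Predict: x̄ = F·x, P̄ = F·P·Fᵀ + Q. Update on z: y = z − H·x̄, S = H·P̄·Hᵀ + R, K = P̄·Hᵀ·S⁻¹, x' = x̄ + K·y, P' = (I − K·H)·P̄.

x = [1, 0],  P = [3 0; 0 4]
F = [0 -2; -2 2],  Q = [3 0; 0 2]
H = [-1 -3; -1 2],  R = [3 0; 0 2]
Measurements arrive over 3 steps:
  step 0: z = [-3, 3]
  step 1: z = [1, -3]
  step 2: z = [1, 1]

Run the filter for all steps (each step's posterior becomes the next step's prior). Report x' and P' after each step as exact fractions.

step 0: x' = [-6303/8851, 10346/8851], P' = [9534/8851 -96/8851; -96/8851 1750/8851]
step 1: x' = [4884005/8003101, -5532854/8003101], P' = [7250178/8003101 -44304/8003101; -44304/8003101 1556446/8003101]
step 2: x' = [-3189212737/6491040691, -442261638/6491040691], P' = [5874489822/6491040691 -38418000/6491040691; -38418000/6491040691 1258369330/6491040691]

step 0: x̄ = F·x = [0, -2]
step 0: P̄ = F·P·Fᵀ + Q = [19 -16; -16 30]
step 0: y = z − H·x̄ = [-9, 7]
step 0: S = H·P̄·Hᵀ + R = [196 -177; -177 205]
step 0: K = P̄·Hᵀ·S⁻¹ = [-3082/8851 -4863/8851; -1718/8851 1798/8851]
step 0: x' = x̄ + K·y = [-6303/8851, 10346/8851]
step 0: P' = (I − K·H)·P̄ = [9534/8851 -96/8851; -96/8851 1750/8851]
step 1: x̄ = F·x = [-20692/8851, 33298/8851]
step 1: P̄ = F·P·Fᵀ + Q = [33553/8851 -7384/8851; -7384/8851 63606/8851]
step 1: y = z − H·x̄ = [88053/8851, -113841/8851]
step 1: S = H·P̄·Hᵀ + R = [588256/8851 -355467/8851; -355467/8851 335215/8851]
step 1: K = P̄·Hᵀ·S⁻¹ = [-2372422/8003101 -3669393/8003101; -1541678/8003101 1578598/8003101]
step 1: x' = x̄ + K·y = [4884005/8003101, -5532854/8003101]
step 1: P' = (I − K·H)·P̄ = [7250178/8003101 -44304/8003101; -44304/8003101 1556446/8003101]
step 2: x̄ = F·x = [11065708/8003101, -20833718/8003101]
step 2: P̄ = F·P·Fᵀ + Q = [30235087/8003101 -6403000/8003101; -6403000/8003101 51587130/8003101]
step 2: y = z − H·x̄ = [-43432345/8003101, 60736245/8003101]
step 2: S = H·P̄·Hᵀ + R = [480110560/8003101 -285690693/8003101; -285690693/8003101 278201809/8003101]
step 2: K = P̄·Hᵀ·S⁻¹ = [-1919745274/6491040691 -2975662911/6491040691; -1245563330/6491040691 1277578330/6491040691]
step 2: x' = x̄ + K·y = [-3189212737/6491040691, -442261638/6491040691]
step 2: P' = (I − K·H)·P̄ = [5874489822/6491040691 -38418000/6491040691; -38418000/6491040691 1258369330/6491040691]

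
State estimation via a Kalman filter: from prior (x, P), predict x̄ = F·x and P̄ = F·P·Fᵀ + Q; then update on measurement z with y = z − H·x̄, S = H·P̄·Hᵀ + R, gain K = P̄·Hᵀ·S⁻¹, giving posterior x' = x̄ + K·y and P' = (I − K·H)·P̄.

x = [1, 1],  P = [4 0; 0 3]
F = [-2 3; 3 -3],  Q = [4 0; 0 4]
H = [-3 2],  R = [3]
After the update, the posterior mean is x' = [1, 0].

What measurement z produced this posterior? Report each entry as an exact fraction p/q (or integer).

z = [-3]

x̄ = F·x = [1, 0]
P̄ = F·P·Fᵀ + Q = [47 -51; -51 67]
S = H·P̄·Hᵀ + R = [1306]
K = P̄·Hᵀ·S⁻¹ = [-243/1306; 287/1306]
x' − x̄ = [0, 0] = K·y
y = (KᵀK)⁻¹·Kᵀ·(x' − x̄) = [0]
z = y + H·x̄ = [0] + [-3] = [-3]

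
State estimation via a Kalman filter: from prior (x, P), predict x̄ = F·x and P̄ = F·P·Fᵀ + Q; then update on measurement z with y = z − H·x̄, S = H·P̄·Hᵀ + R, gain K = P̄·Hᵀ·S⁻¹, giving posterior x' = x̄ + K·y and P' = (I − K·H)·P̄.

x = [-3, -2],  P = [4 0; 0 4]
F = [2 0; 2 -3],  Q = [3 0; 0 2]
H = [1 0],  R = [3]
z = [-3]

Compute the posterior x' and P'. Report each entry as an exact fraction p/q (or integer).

x' = [-75/22, 24/11]
P' = [57/22 24/11; 24/11 466/11]

x̄ = F·x = [-6, 0]
P̄ = F·P·Fᵀ + Q = [19 16; 16 54]
y = z − H·x̄ = [3]
S = H·P̄·Hᵀ + R = [22]
K = P̄·Hᵀ·S⁻¹ = [19/22; 8/11]
x' = x̄ + K·y = [-75/22, 24/11]
P' = (I − K·H)·P̄ = [57/22 24/11; 24/11 466/11]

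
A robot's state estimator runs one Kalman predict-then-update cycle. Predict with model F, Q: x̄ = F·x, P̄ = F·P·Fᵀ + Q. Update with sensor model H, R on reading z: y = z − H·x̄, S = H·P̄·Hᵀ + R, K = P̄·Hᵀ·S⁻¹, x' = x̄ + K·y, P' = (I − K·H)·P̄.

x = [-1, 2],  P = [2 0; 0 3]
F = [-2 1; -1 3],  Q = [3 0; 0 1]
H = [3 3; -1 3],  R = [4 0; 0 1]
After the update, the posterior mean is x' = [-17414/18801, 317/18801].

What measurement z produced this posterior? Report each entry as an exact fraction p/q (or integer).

z = [-3, 1]

x̄ = F·x = [4, 7]
P̄ = F·P·Fᵀ + Q = [14 13; 13 30]
S = H·P̄·Hᵀ + R = [634 306; 306 207]
K = P̄·Hᵀ·S⁻¹ = [1013/4178 -4468/18801; 349/4178 4672/18801]
x' − x̄ = [-92618/18801, -131290/18801] = K·y
y = (KᵀK)⁻¹·Kᵀ·(x' − x̄) = [-36, -16]
z = y + H·x̄ = [-36, -16] + [33, 17] = [-3, 1]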